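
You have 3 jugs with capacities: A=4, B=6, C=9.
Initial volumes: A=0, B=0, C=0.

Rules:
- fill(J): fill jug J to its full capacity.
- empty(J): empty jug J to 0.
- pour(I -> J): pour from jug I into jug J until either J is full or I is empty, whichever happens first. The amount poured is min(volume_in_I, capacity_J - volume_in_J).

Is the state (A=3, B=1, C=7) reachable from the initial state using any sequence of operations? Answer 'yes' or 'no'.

Answer: no

Derivation:
BFS explored all 230 reachable states.
Reachable set includes: (0,0,0), (0,0,1), (0,0,2), (0,0,3), (0,0,4), (0,0,5), (0,0,6), (0,0,7), (0,0,8), (0,0,9), (0,1,0), (0,1,1) ...
Target (A=3, B=1, C=7) not in reachable set → no.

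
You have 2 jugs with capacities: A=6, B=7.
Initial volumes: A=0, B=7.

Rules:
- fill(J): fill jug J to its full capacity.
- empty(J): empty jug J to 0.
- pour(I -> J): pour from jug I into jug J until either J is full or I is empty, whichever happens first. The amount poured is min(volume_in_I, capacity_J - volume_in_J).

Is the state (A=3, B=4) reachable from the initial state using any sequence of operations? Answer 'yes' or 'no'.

Answer: no

Derivation:
BFS explored all 26 reachable states.
Reachable set includes: (0,0), (0,1), (0,2), (0,3), (0,4), (0,5), (0,6), (0,7), (1,0), (1,7), (2,0), (2,7) ...
Target (A=3, B=4) not in reachable set → no.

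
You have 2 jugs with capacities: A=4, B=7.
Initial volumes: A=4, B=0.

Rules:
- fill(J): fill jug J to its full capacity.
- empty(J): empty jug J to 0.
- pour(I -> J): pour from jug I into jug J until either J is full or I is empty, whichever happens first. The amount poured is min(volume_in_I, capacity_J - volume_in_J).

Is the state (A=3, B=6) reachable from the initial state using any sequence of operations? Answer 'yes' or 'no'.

BFS explored all 22 reachable states.
Reachable set includes: (0,0), (0,1), (0,2), (0,3), (0,4), (0,5), (0,6), (0,7), (1,0), (1,7), (2,0), (2,7) ...
Target (A=3, B=6) not in reachable set → no.

Answer: no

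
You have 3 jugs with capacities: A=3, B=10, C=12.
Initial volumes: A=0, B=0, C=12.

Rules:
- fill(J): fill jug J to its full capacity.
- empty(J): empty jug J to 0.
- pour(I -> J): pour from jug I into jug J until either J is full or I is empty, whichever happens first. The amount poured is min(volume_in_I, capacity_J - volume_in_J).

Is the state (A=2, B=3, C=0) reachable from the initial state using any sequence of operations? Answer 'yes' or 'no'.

Answer: yes

Derivation:
BFS from (A=0, B=0, C=12):
  1. fill(A) -> (A=3 B=0 C=12)
  2. pour(C -> B) -> (A=3 B=10 C=2)
  3. empty(B) -> (A=3 B=0 C=2)
  4. pour(A -> B) -> (A=0 B=3 C=2)
  5. pour(C -> A) -> (A=2 B=3 C=0)
Target reached → yes.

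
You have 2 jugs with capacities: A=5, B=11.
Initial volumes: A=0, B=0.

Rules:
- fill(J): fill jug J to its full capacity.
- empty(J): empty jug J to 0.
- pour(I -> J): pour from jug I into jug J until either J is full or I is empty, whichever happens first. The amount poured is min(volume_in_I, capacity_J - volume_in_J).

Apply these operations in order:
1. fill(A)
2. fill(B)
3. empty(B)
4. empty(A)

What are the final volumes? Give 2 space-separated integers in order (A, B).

Step 1: fill(A) -> (A=5 B=0)
Step 2: fill(B) -> (A=5 B=11)
Step 3: empty(B) -> (A=5 B=0)
Step 4: empty(A) -> (A=0 B=0)

Answer: 0 0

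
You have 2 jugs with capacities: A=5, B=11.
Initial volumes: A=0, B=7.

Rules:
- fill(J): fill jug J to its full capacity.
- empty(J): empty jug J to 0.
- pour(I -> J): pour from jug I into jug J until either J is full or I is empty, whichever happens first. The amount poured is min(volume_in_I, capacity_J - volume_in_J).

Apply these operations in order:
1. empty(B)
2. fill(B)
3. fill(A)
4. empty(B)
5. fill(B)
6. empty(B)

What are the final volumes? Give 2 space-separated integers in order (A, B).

Answer: 5 0

Derivation:
Step 1: empty(B) -> (A=0 B=0)
Step 2: fill(B) -> (A=0 B=11)
Step 3: fill(A) -> (A=5 B=11)
Step 4: empty(B) -> (A=5 B=0)
Step 5: fill(B) -> (A=5 B=11)
Step 6: empty(B) -> (A=5 B=0)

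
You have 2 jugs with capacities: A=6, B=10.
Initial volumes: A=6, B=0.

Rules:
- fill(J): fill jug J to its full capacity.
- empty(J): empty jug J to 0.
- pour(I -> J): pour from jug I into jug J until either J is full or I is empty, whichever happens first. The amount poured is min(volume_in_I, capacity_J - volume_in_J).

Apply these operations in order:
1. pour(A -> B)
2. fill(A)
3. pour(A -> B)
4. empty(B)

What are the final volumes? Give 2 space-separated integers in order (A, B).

Step 1: pour(A -> B) -> (A=0 B=6)
Step 2: fill(A) -> (A=6 B=6)
Step 3: pour(A -> B) -> (A=2 B=10)
Step 4: empty(B) -> (A=2 B=0)

Answer: 2 0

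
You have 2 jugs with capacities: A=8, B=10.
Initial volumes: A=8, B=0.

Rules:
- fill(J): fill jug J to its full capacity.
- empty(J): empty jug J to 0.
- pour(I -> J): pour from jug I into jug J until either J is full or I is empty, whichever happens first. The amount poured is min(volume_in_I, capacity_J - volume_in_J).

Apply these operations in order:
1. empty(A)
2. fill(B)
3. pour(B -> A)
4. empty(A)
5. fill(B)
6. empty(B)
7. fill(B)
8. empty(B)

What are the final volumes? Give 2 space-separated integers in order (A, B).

Answer: 0 0

Derivation:
Step 1: empty(A) -> (A=0 B=0)
Step 2: fill(B) -> (A=0 B=10)
Step 3: pour(B -> A) -> (A=8 B=2)
Step 4: empty(A) -> (A=0 B=2)
Step 5: fill(B) -> (A=0 B=10)
Step 6: empty(B) -> (A=0 B=0)
Step 7: fill(B) -> (A=0 B=10)
Step 8: empty(B) -> (A=0 B=0)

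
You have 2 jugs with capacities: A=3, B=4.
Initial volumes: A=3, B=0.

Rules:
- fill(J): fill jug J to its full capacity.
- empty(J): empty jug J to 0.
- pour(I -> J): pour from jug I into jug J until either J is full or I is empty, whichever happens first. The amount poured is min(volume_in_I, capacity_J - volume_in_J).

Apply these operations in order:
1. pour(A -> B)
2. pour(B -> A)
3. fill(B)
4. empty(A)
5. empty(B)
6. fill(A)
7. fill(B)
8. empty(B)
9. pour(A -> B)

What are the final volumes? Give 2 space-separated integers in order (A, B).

Step 1: pour(A -> B) -> (A=0 B=3)
Step 2: pour(B -> A) -> (A=3 B=0)
Step 3: fill(B) -> (A=3 B=4)
Step 4: empty(A) -> (A=0 B=4)
Step 5: empty(B) -> (A=0 B=0)
Step 6: fill(A) -> (A=3 B=0)
Step 7: fill(B) -> (A=3 B=4)
Step 8: empty(B) -> (A=3 B=0)
Step 9: pour(A -> B) -> (A=0 B=3)

Answer: 0 3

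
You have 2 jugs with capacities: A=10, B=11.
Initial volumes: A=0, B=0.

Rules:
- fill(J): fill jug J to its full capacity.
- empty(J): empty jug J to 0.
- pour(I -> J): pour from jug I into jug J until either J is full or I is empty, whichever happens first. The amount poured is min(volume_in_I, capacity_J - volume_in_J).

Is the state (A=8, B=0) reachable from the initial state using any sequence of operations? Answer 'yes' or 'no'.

Answer: yes

Derivation:
BFS from (A=0, B=0):
  1. fill(A) -> (A=10 B=0)
  2. pour(A -> B) -> (A=0 B=10)
  3. fill(A) -> (A=10 B=10)
  4. pour(A -> B) -> (A=9 B=11)
  5. empty(B) -> (A=9 B=0)
  6. pour(A -> B) -> (A=0 B=9)
  7. fill(A) -> (A=10 B=9)
  8. pour(A -> B) -> (A=8 B=11)
  9. empty(B) -> (A=8 B=0)
Target reached → yes.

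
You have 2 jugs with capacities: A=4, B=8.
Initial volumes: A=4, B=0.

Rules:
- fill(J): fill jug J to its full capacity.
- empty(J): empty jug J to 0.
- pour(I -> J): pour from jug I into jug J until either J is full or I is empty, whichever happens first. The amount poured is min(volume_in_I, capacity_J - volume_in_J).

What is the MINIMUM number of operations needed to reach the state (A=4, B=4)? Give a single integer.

Answer: 2

Derivation:
BFS from (A=4, B=0). One shortest path:
  1. pour(A -> B) -> (A=0 B=4)
  2. fill(A) -> (A=4 B=4)
Reached target in 2 moves.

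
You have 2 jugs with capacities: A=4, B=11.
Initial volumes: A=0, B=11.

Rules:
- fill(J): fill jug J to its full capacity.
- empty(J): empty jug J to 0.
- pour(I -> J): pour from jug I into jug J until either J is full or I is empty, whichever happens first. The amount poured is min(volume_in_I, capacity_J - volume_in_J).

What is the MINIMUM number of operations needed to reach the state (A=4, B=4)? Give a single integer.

Answer: 4

Derivation:
BFS from (A=0, B=11). One shortest path:
  1. fill(A) -> (A=4 B=11)
  2. empty(B) -> (A=4 B=0)
  3. pour(A -> B) -> (A=0 B=4)
  4. fill(A) -> (A=4 B=4)
Reached target in 4 moves.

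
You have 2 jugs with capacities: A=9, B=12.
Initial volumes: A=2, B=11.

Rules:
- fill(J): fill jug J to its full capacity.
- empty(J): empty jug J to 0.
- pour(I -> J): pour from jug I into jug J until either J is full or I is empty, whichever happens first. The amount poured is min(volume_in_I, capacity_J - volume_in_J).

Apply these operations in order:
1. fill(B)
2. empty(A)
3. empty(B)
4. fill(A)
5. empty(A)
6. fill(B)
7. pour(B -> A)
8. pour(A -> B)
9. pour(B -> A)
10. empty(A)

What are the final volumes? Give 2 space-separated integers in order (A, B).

Step 1: fill(B) -> (A=2 B=12)
Step 2: empty(A) -> (A=0 B=12)
Step 3: empty(B) -> (A=0 B=0)
Step 4: fill(A) -> (A=9 B=0)
Step 5: empty(A) -> (A=0 B=0)
Step 6: fill(B) -> (A=0 B=12)
Step 7: pour(B -> A) -> (A=9 B=3)
Step 8: pour(A -> B) -> (A=0 B=12)
Step 9: pour(B -> A) -> (A=9 B=3)
Step 10: empty(A) -> (A=0 B=3)

Answer: 0 3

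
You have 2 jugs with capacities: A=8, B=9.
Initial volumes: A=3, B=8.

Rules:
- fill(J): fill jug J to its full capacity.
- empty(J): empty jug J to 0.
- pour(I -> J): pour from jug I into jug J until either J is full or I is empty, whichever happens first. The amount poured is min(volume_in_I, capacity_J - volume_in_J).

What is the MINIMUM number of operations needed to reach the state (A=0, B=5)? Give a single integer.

Answer: 7

Derivation:
BFS from (A=3, B=8). One shortest path:
  1. fill(B) -> (A=3 B=9)
  2. pour(B -> A) -> (A=8 B=4)
  3. empty(A) -> (A=0 B=4)
  4. pour(B -> A) -> (A=4 B=0)
  5. fill(B) -> (A=4 B=9)
  6. pour(B -> A) -> (A=8 B=5)
  7. empty(A) -> (A=0 B=5)
Reached target in 7 moves.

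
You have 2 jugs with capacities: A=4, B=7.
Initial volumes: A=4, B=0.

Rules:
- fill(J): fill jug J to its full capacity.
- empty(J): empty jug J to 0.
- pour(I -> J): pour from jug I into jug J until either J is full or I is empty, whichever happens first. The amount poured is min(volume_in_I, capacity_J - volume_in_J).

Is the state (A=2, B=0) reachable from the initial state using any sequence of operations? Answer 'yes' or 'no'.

Answer: yes

Derivation:
BFS from (A=4, B=0):
  1. pour(A -> B) -> (A=0 B=4)
  2. fill(A) -> (A=4 B=4)
  3. pour(A -> B) -> (A=1 B=7)
  4. empty(B) -> (A=1 B=0)
  5. pour(A -> B) -> (A=0 B=1)
  6. fill(A) -> (A=4 B=1)
  7. pour(A -> B) -> (A=0 B=5)
  8. fill(A) -> (A=4 B=5)
  9. pour(A -> B) -> (A=2 B=7)
  10. empty(B) -> (A=2 B=0)
Target reached → yes.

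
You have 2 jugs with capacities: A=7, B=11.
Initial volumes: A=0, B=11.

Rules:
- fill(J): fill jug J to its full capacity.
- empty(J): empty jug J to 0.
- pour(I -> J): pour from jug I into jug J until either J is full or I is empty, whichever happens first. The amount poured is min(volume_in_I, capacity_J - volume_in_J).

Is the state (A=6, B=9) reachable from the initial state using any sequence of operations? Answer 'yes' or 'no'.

BFS explored all 36 reachable states.
Reachable set includes: (0,0), (0,1), (0,2), (0,3), (0,4), (0,5), (0,6), (0,7), (0,8), (0,9), (0,10), (0,11) ...
Target (A=6, B=9) not in reachable set → no.

Answer: no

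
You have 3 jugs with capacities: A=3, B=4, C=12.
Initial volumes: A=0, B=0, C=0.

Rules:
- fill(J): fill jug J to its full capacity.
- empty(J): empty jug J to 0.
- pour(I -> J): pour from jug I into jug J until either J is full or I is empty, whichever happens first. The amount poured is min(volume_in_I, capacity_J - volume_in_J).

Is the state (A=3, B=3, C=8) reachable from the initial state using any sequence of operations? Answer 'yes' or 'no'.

Answer: yes

Derivation:
BFS from (A=0, B=0, C=0):
  1. fill(A) -> (A=3 B=0 C=0)
  2. fill(C) -> (A=3 B=0 C=12)
  3. pour(C -> B) -> (A=3 B=4 C=8)
  4. empty(B) -> (A=3 B=0 C=8)
  5. pour(A -> B) -> (A=0 B=3 C=8)
  6. fill(A) -> (A=3 B=3 C=8)
Target reached → yes.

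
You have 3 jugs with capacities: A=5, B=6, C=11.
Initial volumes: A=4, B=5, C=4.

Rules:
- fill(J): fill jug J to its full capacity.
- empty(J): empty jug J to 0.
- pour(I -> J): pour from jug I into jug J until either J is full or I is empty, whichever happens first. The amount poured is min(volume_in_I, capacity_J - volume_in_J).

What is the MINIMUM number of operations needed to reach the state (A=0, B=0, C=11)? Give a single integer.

BFS from (A=4, B=5, C=4). One shortest path:
  1. empty(A) -> (A=0 B=5 C=4)
  2. empty(B) -> (A=0 B=0 C=4)
  3. fill(C) -> (A=0 B=0 C=11)
Reached target in 3 moves.

Answer: 3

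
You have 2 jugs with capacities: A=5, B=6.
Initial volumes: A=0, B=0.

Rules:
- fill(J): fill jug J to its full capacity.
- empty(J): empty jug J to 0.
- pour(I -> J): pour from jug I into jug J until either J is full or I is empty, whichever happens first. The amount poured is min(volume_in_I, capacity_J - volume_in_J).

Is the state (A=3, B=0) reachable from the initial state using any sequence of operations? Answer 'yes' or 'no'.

BFS from (A=0, B=0):
  1. fill(A) -> (A=5 B=0)
  2. pour(A -> B) -> (A=0 B=5)
  3. fill(A) -> (A=5 B=5)
  4. pour(A -> B) -> (A=4 B=6)
  5. empty(B) -> (A=4 B=0)
  6. pour(A -> B) -> (A=0 B=4)
  7. fill(A) -> (A=5 B=4)
  8. pour(A -> B) -> (A=3 B=6)
  9. empty(B) -> (A=3 B=0)
Target reached → yes.

Answer: yes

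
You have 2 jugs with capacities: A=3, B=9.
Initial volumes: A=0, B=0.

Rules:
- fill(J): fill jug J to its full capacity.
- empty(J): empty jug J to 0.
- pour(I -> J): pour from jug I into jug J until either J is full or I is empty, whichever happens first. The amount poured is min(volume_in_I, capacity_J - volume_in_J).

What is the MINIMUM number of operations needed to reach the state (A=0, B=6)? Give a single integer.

Answer: 3

Derivation:
BFS from (A=0, B=0). One shortest path:
  1. fill(B) -> (A=0 B=9)
  2. pour(B -> A) -> (A=3 B=6)
  3. empty(A) -> (A=0 B=6)
Reached target in 3 moves.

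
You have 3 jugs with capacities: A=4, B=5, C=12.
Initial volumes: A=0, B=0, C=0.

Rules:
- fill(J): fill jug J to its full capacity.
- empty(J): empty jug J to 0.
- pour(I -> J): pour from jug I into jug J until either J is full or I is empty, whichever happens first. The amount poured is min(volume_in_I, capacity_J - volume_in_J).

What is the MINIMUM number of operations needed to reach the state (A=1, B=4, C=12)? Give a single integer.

BFS from (A=0, B=0, C=0). One shortest path:
  1. fill(B) -> (A=0 B=5 C=0)
  2. pour(B -> A) -> (A=4 B=1 C=0)
  3. pour(A -> C) -> (A=0 B=1 C=4)
  4. pour(B -> A) -> (A=1 B=0 C=4)
  5. pour(C -> B) -> (A=1 B=4 C=0)
  6. fill(C) -> (A=1 B=4 C=12)
Reached target in 6 moves.

Answer: 6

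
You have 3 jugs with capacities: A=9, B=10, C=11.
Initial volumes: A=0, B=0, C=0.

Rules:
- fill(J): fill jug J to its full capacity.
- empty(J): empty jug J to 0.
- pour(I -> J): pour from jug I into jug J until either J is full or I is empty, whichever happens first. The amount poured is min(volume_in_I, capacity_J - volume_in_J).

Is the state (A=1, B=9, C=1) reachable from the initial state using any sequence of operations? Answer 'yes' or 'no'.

BFS explored all 600 reachable states.
Reachable set includes: (0,0,0), (0,0,1), (0,0,2), (0,0,3), (0,0,4), (0,0,5), (0,0,6), (0,0,7), (0,0,8), (0,0,9), (0,0,10), (0,0,11) ...
Target (A=1, B=9, C=1) not in reachable set → no.

Answer: no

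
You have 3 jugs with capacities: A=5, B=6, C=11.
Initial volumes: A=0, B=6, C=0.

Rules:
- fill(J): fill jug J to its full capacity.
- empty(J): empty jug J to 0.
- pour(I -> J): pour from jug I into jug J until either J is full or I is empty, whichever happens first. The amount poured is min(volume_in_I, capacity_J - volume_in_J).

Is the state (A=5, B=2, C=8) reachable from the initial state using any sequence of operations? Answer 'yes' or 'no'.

Answer: yes

Derivation:
BFS from (A=0, B=6, C=0):
  1. fill(A) -> (A=5 B=6 C=0)
  2. empty(B) -> (A=5 B=0 C=0)
  3. pour(A -> B) -> (A=0 B=5 C=0)
  4. fill(A) -> (A=5 B=5 C=0)
  5. pour(A -> B) -> (A=4 B=6 C=0)
  6. pour(A -> C) -> (A=0 B=6 C=4)
  7. pour(B -> A) -> (A=5 B=1 C=4)
  8. pour(A -> C) -> (A=0 B=1 C=9)
  9. pour(B -> A) -> (A=1 B=0 C=9)
  10. pour(C -> B) -> (A=1 B=6 C=3)
  11. pour(B -> A) -> (A=5 B=2 C=3)
  12. pour(A -> C) -> (A=0 B=2 C=8)
  13. fill(A) -> (A=5 B=2 C=8)
Target reached → yes.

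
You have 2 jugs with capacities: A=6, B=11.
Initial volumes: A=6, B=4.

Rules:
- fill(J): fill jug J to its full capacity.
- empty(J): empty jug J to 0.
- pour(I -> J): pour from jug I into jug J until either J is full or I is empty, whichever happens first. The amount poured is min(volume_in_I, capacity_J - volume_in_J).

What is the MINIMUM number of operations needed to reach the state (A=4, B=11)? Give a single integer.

BFS from (A=6, B=4). One shortest path:
  1. empty(A) -> (A=0 B=4)
  2. pour(B -> A) -> (A=4 B=0)
  3. fill(B) -> (A=4 B=11)
Reached target in 3 moves.

Answer: 3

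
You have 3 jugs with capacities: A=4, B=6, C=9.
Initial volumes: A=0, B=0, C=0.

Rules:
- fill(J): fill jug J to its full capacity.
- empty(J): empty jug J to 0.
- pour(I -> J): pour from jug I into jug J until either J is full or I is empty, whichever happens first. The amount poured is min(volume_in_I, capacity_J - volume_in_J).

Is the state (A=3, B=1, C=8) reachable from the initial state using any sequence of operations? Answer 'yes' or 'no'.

BFS explored all 230 reachable states.
Reachable set includes: (0,0,0), (0,0,1), (0,0,2), (0,0,3), (0,0,4), (0,0,5), (0,0,6), (0,0,7), (0,0,8), (0,0,9), (0,1,0), (0,1,1) ...
Target (A=3, B=1, C=8) not in reachable set → no.

Answer: no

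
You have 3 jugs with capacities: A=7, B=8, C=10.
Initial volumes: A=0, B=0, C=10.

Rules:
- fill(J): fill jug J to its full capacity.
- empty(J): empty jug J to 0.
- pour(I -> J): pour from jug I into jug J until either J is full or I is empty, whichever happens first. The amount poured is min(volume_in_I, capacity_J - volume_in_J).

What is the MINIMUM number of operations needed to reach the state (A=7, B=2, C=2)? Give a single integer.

Answer: 6

Derivation:
BFS from (A=0, B=0, C=10). One shortest path:
  1. fill(B) -> (A=0 B=8 C=10)
  2. pour(B -> A) -> (A=7 B=1 C=10)
  3. empty(A) -> (A=0 B=1 C=10)
  4. pour(B -> A) -> (A=1 B=0 C=10)
  5. pour(C -> B) -> (A=1 B=8 C=2)
  6. pour(B -> A) -> (A=7 B=2 C=2)
Reached target in 6 moves.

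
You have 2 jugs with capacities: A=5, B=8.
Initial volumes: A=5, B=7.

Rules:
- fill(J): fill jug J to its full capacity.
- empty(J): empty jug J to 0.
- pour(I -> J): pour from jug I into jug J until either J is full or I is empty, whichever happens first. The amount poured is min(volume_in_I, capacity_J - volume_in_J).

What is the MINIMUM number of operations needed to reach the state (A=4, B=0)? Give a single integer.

BFS from (A=5, B=7). One shortest path:
  1. pour(A -> B) -> (A=4 B=8)
  2. empty(B) -> (A=4 B=0)
Reached target in 2 moves.

Answer: 2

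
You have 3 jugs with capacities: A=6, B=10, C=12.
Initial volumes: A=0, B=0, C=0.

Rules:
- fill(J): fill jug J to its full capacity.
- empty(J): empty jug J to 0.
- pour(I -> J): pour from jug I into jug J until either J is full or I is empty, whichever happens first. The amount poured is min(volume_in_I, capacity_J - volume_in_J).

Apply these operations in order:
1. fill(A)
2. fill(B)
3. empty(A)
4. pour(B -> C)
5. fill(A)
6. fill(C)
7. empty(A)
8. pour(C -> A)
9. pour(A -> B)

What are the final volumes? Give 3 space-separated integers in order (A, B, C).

Step 1: fill(A) -> (A=6 B=0 C=0)
Step 2: fill(B) -> (A=6 B=10 C=0)
Step 3: empty(A) -> (A=0 B=10 C=0)
Step 4: pour(B -> C) -> (A=0 B=0 C=10)
Step 5: fill(A) -> (A=6 B=0 C=10)
Step 6: fill(C) -> (A=6 B=0 C=12)
Step 7: empty(A) -> (A=0 B=0 C=12)
Step 8: pour(C -> A) -> (A=6 B=0 C=6)
Step 9: pour(A -> B) -> (A=0 B=6 C=6)

Answer: 0 6 6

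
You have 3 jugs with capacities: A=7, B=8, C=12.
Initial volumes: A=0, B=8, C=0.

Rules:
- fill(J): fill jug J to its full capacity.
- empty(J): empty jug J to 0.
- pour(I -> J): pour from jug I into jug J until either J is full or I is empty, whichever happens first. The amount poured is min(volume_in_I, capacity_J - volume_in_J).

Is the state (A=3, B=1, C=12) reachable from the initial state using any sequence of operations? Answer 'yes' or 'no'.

Answer: yes

Derivation:
BFS from (A=0, B=8, C=0):
  1. pour(B -> C) -> (A=0 B=0 C=8)
  2. fill(B) -> (A=0 B=8 C=8)
  3. pour(B -> A) -> (A=7 B=1 C=8)
  4. pour(A -> C) -> (A=3 B=1 C=12)
Target reached → yes.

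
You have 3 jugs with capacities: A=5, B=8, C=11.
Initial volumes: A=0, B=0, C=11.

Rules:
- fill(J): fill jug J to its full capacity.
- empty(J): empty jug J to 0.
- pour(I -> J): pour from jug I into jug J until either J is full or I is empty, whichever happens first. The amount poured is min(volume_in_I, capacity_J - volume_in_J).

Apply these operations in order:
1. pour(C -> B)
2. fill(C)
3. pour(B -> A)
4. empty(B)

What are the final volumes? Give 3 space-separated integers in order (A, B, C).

Answer: 5 0 11

Derivation:
Step 1: pour(C -> B) -> (A=0 B=8 C=3)
Step 2: fill(C) -> (A=0 B=8 C=11)
Step 3: pour(B -> A) -> (A=5 B=3 C=11)
Step 4: empty(B) -> (A=5 B=0 C=11)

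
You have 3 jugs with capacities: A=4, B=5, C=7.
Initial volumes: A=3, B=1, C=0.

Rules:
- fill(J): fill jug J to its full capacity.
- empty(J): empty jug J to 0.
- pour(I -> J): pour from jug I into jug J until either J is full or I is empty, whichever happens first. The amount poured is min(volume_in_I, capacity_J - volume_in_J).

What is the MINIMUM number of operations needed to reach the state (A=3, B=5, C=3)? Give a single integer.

BFS from (A=3, B=1, C=0). One shortest path:
  1. fill(C) -> (A=3 B=1 C=7)
  2. pour(C -> B) -> (A=3 B=5 C=3)
Reached target in 2 moves.

Answer: 2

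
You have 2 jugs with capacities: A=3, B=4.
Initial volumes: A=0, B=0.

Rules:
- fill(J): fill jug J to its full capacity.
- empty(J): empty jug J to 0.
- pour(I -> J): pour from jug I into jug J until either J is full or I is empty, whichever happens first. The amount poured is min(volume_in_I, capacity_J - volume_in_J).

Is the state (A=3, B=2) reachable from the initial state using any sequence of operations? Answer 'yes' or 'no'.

Answer: yes

Derivation:
BFS from (A=0, B=0):
  1. fill(B) -> (A=0 B=4)
  2. pour(B -> A) -> (A=3 B=1)
  3. empty(A) -> (A=0 B=1)
  4. pour(B -> A) -> (A=1 B=0)
  5. fill(B) -> (A=1 B=4)
  6. pour(B -> A) -> (A=3 B=2)
Target reached → yes.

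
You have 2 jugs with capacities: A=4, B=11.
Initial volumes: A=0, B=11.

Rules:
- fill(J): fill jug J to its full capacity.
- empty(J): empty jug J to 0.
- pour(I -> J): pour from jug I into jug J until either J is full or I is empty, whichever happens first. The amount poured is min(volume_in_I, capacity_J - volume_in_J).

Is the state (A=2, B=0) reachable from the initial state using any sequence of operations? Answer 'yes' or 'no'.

Answer: yes

Derivation:
BFS from (A=0, B=11):
  1. pour(B -> A) -> (A=4 B=7)
  2. empty(A) -> (A=0 B=7)
  3. pour(B -> A) -> (A=4 B=3)
  4. empty(A) -> (A=0 B=3)
  5. pour(B -> A) -> (A=3 B=0)
  6. fill(B) -> (A=3 B=11)
  7. pour(B -> A) -> (A=4 B=10)
  8. empty(A) -> (A=0 B=10)
  9. pour(B -> A) -> (A=4 B=6)
  10. empty(A) -> (A=0 B=6)
  11. pour(B -> A) -> (A=4 B=2)
  12. empty(A) -> (A=0 B=2)
  13. pour(B -> A) -> (A=2 B=0)
Target reached → yes.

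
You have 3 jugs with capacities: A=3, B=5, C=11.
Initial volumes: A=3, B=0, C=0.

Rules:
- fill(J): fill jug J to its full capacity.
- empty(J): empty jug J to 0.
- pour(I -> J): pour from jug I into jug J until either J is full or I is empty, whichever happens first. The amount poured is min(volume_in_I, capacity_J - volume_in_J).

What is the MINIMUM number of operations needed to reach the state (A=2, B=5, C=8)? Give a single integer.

BFS from (A=3, B=0, C=0). One shortest path:
  1. empty(A) -> (A=0 B=0 C=0)
  2. fill(B) -> (A=0 B=5 C=0)
  3. pour(B -> A) -> (A=3 B=2 C=0)
  4. pour(A -> C) -> (A=0 B=2 C=3)
  5. pour(B -> A) -> (A=2 B=0 C=3)
  6. fill(B) -> (A=2 B=5 C=3)
  7. pour(B -> C) -> (A=2 B=0 C=8)
  8. fill(B) -> (A=2 B=5 C=8)
Reached target in 8 moves.

Answer: 8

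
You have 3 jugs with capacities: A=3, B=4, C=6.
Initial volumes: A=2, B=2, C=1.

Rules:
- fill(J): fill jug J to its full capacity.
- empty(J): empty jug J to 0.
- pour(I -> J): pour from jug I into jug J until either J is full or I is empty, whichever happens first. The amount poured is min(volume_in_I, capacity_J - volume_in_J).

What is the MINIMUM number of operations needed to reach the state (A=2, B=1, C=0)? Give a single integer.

Answer: 2

Derivation:
BFS from (A=2, B=2, C=1). One shortest path:
  1. empty(B) -> (A=2 B=0 C=1)
  2. pour(C -> B) -> (A=2 B=1 C=0)
Reached target in 2 moves.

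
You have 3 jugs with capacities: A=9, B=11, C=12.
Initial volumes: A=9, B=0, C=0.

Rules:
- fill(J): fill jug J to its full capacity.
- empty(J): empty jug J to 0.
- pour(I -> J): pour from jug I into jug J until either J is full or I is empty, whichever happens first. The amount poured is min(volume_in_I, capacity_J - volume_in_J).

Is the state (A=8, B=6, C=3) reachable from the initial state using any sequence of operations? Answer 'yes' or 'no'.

BFS explored all 680 reachable states.
Reachable set includes: (0,0,0), (0,0,1), (0,0,2), (0,0,3), (0,0,4), (0,0,5), (0,0,6), (0,0,7), (0,0,8), (0,0,9), (0,0,10), (0,0,11) ...
Target (A=8, B=6, C=3) not in reachable set → no.

Answer: no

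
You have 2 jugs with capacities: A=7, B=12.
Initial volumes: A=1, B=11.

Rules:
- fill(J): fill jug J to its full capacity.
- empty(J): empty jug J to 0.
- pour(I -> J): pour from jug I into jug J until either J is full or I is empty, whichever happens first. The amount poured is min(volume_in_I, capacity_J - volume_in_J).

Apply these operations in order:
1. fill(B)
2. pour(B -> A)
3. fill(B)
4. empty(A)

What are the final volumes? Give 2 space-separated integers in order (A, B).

Step 1: fill(B) -> (A=1 B=12)
Step 2: pour(B -> A) -> (A=7 B=6)
Step 3: fill(B) -> (A=7 B=12)
Step 4: empty(A) -> (A=0 B=12)

Answer: 0 12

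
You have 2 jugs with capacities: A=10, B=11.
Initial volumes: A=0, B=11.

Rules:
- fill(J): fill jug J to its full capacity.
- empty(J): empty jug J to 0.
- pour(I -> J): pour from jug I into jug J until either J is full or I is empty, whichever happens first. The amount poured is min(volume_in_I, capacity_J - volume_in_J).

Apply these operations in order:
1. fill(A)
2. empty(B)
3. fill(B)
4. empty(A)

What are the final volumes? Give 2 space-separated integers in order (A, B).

Step 1: fill(A) -> (A=10 B=11)
Step 2: empty(B) -> (A=10 B=0)
Step 3: fill(B) -> (A=10 B=11)
Step 4: empty(A) -> (A=0 B=11)

Answer: 0 11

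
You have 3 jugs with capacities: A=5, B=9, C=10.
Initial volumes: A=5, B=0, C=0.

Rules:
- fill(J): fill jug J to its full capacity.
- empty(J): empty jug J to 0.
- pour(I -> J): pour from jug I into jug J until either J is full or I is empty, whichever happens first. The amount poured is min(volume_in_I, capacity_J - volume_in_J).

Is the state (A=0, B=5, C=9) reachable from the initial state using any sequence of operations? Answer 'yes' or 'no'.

BFS from (A=5, B=0, C=0):
  1. fill(B) -> (A=5 B=9 C=0)
  2. pour(B -> C) -> (A=5 B=0 C=9)
  3. pour(A -> B) -> (A=0 B=5 C=9)
Target reached → yes.

Answer: yes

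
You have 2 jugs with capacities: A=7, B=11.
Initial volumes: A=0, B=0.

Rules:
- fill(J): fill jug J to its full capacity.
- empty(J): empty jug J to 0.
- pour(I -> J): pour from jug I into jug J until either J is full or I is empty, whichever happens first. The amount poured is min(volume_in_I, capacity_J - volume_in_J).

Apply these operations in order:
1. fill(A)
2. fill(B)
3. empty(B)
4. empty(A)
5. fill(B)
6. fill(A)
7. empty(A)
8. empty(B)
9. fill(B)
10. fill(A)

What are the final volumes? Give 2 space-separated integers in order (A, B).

Answer: 7 11

Derivation:
Step 1: fill(A) -> (A=7 B=0)
Step 2: fill(B) -> (A=7 B=11)
Step 3: empty(B) -> (A=7 B=0)
Step 4: empty(A) -> (A=0 B=0)
Step 5: fill(B) -> (A=0 B=11)
Step 6: fill(A) -> (A=7 B=11)
Step 7: empty(A) -> (A=0 B=11)
Step 8: empty(B) -> (A=0 B=0)
Step 9: fill(B) -> (A=0 B=11)
Step 10: fill(A) -> (A=7 B=11)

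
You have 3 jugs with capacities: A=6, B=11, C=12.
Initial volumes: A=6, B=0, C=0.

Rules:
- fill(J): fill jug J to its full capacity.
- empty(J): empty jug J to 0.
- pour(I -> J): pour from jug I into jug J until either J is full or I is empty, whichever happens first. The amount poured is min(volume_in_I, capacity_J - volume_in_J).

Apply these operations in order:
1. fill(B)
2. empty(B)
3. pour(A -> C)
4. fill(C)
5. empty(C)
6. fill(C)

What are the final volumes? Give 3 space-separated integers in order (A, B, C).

Answer: 0 0 12

Derivation:
Step 1: fill(B) -> (A=6 B=11 C=0)
Step 2: empty(B) -> (A=6 B=0 C=0)
Step 3: pour(A -> C) -> (A=0 B=0 C=6)
Step 4: fill(C) -> (A=0 B=0 C=12)
Step 5: empty(C) -> (A=0 B=0 C=0)
Step 6: fill(C) -> (A=0 B=0 C=12)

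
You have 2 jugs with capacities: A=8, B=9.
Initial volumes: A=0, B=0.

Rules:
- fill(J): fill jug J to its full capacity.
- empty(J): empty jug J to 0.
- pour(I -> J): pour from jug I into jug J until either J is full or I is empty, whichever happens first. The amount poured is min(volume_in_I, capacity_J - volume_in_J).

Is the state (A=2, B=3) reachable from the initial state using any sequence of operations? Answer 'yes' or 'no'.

BFS explored all 34 reachable states.
Reachable set includes: (0,0), (0,1), (0,2), (0,3), (0,4), (0,5), (0,6), (0,7), (0,8), (0,9), (1,0), (1,9) ...
Target (A=2, B=3) not in reachable set → no.

Answer: no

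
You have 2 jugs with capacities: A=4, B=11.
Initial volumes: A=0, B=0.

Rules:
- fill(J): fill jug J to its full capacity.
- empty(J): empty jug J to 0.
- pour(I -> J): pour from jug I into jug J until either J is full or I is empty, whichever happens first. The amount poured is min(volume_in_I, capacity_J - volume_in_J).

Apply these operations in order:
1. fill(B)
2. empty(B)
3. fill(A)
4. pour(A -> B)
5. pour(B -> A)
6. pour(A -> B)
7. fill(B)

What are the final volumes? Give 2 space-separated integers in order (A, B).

Answer: 0 11

Derivation:
Step 1: fill(B) -> (A=0 B=11)
Step 2: empty(B) -> (A=0 B=0)
Step 3: fill(A) -> (A=4 B=0)
Step 4: pour(A -> B) -> (A=0 B=4)
Step 5: pour(B -> A) -> (A=4 B=0)
Step 6: pour(A -> B) -> (A=0 B=4)
Step 7: fill(B) -> (A=0 B=11)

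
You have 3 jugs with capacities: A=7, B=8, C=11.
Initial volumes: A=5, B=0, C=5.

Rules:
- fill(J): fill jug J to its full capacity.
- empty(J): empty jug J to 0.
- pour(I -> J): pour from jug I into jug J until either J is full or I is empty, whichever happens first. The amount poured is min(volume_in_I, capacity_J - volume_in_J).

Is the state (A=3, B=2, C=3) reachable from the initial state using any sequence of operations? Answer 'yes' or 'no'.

BFS explored all 444 reachable states.
Reachable set includes: (0,0,0), (0,0,1), (0,0,2), (0,0,3), (0,0,4), (0,0,5), (0,0,6), (0,0,7), (0,0,8), (0,0,9), (0,0,10), (0,0,11) ...
Target (A=3, B=2, C=3) not in reachable set → no.

Answer: no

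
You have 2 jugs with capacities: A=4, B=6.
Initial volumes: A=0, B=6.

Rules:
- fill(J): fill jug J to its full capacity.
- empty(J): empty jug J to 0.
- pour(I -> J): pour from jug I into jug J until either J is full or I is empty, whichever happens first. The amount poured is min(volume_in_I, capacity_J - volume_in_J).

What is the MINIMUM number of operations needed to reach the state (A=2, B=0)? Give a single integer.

Answer: 3

Derivation:
BFS from (A=0, B=6). One shortest path:
  1. pour(B -> A) -> (A=4 B=2)
  2. empty(A) -> (A=0 B=2)
  3. pour(B -> A) -> (A=2 B=0)
Reached target in 3 moves.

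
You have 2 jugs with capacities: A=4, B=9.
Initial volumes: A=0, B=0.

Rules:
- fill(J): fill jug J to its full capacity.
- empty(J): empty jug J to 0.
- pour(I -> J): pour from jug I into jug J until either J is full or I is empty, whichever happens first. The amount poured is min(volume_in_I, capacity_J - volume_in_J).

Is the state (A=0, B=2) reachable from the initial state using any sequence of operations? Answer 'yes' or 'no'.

Answer: yes

Derivation:
BFS from (A=0, B=0):
  1. fill(B) -> (A=0 B=9)
  2. pour(B -> A) -> (A=4 B=5)
  3. empty(A) -> (A=0 B=5)
  4. pour(B -> A) -> (A=4 B=1)
  5. empty(A) -> (A=0 B=1)
  6. pour(B -> A) -> (A=1 B=0)
  7. fill(B) -> (A=1 B=9)
  8. pour(B -> A) -> (A=4 B=6)
  9. empty(A) -> (A=0 B=6)
  10. pour(B -> A) -> (A=4 B=2)
  11. empty(A) -> (A=0 B=2)
Target reached → yes.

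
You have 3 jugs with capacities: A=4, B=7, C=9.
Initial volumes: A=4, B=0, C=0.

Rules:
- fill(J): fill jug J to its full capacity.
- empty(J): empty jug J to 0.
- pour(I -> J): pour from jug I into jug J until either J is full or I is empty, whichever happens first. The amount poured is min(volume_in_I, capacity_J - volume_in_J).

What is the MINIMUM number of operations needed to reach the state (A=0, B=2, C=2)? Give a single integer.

Answer: 6

Derivation:
BFS from (A=4, B=0, C=0). One shortest path:
  1. fill(B) -> (A=4 B=7 C=0)
  2. pour(B -> C) -> (A=4 B=0 C=7)
  3. pour(A -> C) -> (A=2 B=0 C=9)
  4. pour(C -> B) -> (A=2 B=7 C=2)
  5. empty(B) -> (A=2 B=0 C=2)
  6. pour(A -> B) -> (A=0 B=2 C=2)
Reached target in 6 moves.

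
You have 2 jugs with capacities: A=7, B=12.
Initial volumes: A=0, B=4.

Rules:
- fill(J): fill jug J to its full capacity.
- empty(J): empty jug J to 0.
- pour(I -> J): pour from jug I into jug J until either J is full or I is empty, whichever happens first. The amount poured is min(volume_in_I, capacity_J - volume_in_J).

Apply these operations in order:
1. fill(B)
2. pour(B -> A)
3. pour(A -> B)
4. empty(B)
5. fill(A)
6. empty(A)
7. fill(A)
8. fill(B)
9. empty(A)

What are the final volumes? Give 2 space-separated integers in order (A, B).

Answer: 0 12

Derivation:
Step 1: fill(B) -> (A=0 B=12)
Step 2: pour(B -> A) -> (A=7 B=5)
Step 3: pour(A -> B) -> (A=0 B=12)
Step 4: empty(B) -> (A=0 B=0)
Step 5: fill(A) -> (A=7 B=0)
Step 6: empty(A) -> (A=0 B=0)
Step 7: fill(A) -> (A=7 B=0)
Step 8: fill(B) -> (A=7 B=12)
Step 9: empty(A) -> (A=0 B=12)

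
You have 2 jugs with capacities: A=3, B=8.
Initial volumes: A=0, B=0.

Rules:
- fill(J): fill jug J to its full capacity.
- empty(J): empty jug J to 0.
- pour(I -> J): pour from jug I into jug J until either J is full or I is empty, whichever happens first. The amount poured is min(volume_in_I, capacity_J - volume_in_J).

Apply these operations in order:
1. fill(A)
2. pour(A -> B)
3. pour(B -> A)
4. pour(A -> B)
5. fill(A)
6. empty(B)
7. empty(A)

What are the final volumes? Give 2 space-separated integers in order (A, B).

Answer: 0 0

Derivation:
Step 1: fill(A) -> (A=3 B=0)
Step 2: pour(A -> B) -> (A=0 B=3)
Step 3: pour(B -> A) -> (A=3 B=0)
Step 4: pour(A -> B) -> (A=0 B=3)
Step 5: fill(A) -> (A=3 B=3)
Step 6: empty(B) -> (A=3 B=0)
Step 7: empty(A) -> (A=0 B=0)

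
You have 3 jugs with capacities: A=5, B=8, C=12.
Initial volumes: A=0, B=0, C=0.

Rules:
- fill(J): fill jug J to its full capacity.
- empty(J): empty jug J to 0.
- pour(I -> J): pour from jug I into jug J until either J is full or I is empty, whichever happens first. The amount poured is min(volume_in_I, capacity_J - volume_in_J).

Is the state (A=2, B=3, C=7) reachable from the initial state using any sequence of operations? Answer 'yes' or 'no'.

BFS explored all 394 reachable states.
Reachable set includes: (0,0,0), (0,0,1), (0,0,2), (0,0,3), (0,0,4), (0,0,5), (0,0,6), (0,0,7), (0,0,8), (0,0,9), (0,0,10), (0,0,11) ...
Target (A=2, B=3, C=7) not in reachable set → no.

Answer: no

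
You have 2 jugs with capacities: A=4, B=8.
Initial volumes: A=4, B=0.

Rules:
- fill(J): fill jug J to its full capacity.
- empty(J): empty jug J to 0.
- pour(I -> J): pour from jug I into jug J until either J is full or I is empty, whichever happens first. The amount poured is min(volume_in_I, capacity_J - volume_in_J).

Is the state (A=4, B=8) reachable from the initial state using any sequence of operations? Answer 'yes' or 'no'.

BFS from (A=4, B=0):
  1. fill(B) -> (A=4 B=8)
Target reached → yes.

Answer: yes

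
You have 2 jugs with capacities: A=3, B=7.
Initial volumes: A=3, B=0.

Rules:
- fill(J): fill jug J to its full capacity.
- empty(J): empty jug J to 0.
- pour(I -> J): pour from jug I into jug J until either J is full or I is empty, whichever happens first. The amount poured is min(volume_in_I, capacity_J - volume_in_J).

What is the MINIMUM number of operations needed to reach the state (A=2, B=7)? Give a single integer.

Answer: 5

Derivation:
BFS from (A=3, B=0). One shortest path:
  1. pour(A -> B) -> (A=0 B=3)
  2. fill(A) -> (A=3 B=3)
  3. pour(A -> B) -> (A=0 B=6)
  4. fill(A) -> (A=3 B=6)
  5. pour(A -> B) -> (A=2 B=7)
Reached target in 5 moves.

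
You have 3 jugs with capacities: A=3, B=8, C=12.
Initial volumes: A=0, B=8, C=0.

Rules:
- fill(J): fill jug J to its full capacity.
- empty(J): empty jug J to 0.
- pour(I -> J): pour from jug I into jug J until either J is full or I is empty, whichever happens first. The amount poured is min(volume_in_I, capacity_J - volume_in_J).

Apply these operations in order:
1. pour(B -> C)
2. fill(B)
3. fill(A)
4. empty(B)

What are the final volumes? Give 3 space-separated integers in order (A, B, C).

Step 1: pour(B -> C) -> (A=0 B=0 C=8)
Step 2: fill(B) -> (A=0 B=8 C=8)
Step 3: fill(A) -> (A=3 B=8 C=8)
Step 4: empty(B) -> (A=3 B=0 C=8)

Answer: 3 0 8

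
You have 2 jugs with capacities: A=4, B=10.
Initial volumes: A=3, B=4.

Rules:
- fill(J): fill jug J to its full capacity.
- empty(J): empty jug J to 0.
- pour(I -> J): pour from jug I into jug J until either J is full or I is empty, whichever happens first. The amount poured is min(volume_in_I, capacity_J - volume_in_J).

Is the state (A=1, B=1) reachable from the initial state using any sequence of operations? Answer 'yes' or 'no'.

Answer: no

Derivation:
BFS explored all 29 reachable states.
Reachable set includes: (0,0), (0,1), (0,2), (0,3), (0,4), (0,5), (0,6), (0,7), (0,8), (0,9), (0,10), (1,0) ...
Target (A=1, B=1) not in reachable set → no.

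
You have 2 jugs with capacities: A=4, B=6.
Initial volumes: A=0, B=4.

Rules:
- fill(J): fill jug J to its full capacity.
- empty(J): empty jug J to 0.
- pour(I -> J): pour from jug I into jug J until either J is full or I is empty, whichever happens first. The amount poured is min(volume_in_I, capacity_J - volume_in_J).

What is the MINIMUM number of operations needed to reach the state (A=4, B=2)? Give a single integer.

Answer: 2

Derivation:
BFS from (A=0, B=4). One shortest path:
  1. fill(B) -> (A=0 B=6)
  2. pour(B -> A) -> (A=4 B=2)
Reached target in 2 moves.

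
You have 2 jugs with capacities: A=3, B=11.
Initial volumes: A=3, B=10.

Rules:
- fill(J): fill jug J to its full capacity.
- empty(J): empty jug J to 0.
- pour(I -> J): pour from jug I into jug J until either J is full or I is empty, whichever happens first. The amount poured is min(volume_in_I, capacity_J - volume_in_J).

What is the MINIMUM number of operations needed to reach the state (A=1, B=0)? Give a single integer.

Answer: 8

Derivation:
BFS from (A=3, B=10). One shortest path:
  1. empty(A) -> (A=0 B=10)
  2. pour(B -> A) -> (A=3 B=7)
  3. empty(A) -> (A=0 B=7)
  4. pour(B -> A) -> (A=3 B=4)
  5. empty(A) -> (A=0 B=4)
  6. pour(B -> A) -> (A=3 B=1)
  7. empty(A) -> (A=0 B=1)
  8. pour(B -> A) -> (A=1 B=0)
Reached target in 8 moves.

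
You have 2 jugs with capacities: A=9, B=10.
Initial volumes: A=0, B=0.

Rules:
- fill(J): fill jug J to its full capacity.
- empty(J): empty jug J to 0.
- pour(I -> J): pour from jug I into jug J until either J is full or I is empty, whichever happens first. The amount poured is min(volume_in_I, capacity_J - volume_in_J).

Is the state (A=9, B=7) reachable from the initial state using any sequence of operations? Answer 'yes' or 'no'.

Answer: yes

Derivation:
BFS from (A=0, B=0):
  1. fill(A) -> (A=9 B=0)
  2. pour(A -> B) -> (A=0 B=9)
  3. fill(A) -> (A=9 B=9)
  4. pour(A -> B) -> (A=8 B=10)
  5. empty(B) -> (A=8 B=0)
  6. pour(A -> B) -> (A=0 B=8)
  7. fill(A) -> (A=9 B=8)
  8. pour(A -> B) -> (A=7 B=10)
  9. empty(B) -> (A=7 B=0)
  10. pour(A -> B) -> (A=0 B=7)
  11. fill(A) -> (A=9 B=7)
Target reached → yes.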